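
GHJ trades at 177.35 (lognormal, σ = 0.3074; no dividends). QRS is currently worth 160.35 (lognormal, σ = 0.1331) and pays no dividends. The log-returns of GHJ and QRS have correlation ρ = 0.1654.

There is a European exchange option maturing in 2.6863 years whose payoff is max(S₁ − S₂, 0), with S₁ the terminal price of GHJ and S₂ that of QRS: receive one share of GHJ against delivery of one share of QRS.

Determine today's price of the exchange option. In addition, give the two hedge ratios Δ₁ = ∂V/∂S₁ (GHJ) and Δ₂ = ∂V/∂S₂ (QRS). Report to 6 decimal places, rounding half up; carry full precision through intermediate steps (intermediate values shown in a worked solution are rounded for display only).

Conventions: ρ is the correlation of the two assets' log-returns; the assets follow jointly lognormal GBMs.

σ_eff = √(σ₁² + σ₂² − 2ρσ₁σ₂) = √(0.3074² + 0.1331² − 2·0.1654·0.3074·0.1331) = 0.314127
d₁ = (ln(S₁/S₂) + (q₂ − q₁ + σ_eff²/2)T) / (σ_eff√T) = (ln(177.35/160.35) + (0.0 − 0.0 + 0.049338)·2.6863) / 0.514852 = 0.453145
d₂ = d₁ − σ_eff√T = 0.453145 − 0.514852 = -0.061707
N(d₁) = 0.674778,  N(d₂) = 0.475398
V = S₁·e^{−q₁T}·N(d₁) − S₂·e^{−q₂T}·N(d₂) = 119.671841 − 76.230076 = 43.441764
Key observation: r never enters — measured in units of QRS, the claim is a call on S₁/S₂ struck at 1, so only the dividend yields and σ_eff matter.
Δ₁ = e^{−q₁T}·N(d₁) = 0.674778;  Δ₂ = −e^{−q₂T}·N(d₂) = -0.475398

exchange price = 43.441764
Δ1 = 0.674778
Δ2 = -0.475398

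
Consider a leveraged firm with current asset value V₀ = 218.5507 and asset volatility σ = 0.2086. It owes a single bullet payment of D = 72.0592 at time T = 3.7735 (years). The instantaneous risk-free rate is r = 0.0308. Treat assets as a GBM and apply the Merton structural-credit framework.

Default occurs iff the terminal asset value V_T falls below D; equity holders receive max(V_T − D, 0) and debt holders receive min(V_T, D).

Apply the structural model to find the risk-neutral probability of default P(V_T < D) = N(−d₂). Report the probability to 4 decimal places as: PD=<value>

Work the structural quantities from V₀ = 218.5507 against face 72.0592:
d₁ = [ln(V₀/D) + (r + σ²/2)T] / (σ√T)
   = [ln(218.5507/72.0592) + (0.0308 + 0.5·0.2086²)·3.7735] / (0.2086·√3.7735)
   = [1.109530 + 0.198324] / 0.405216 = 3.227548
d₂ = d₁ − σ√T = 3.227548 − 0.405216 = 2.822332
risk-neutral PD = N(−d₂) = N(-2.822332) = 0.002384

PD=0.0024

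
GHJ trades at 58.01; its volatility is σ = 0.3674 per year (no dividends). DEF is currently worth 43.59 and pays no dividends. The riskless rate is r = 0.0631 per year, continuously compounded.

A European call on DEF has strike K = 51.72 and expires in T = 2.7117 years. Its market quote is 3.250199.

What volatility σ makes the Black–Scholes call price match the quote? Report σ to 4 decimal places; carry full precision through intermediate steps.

sigma = 0.1136

At σ = 0.1136 the Black–Scholes value reproduces the quote:
σ√T = 0.1136·√2.7117 = 0.187068
d₁ = (ln(S/K) + (r+σ²/2)T) / (σ√T) = (ln(43.59/51.72) + (0.0631+0.1136²/2)·2.7117) / 0.187068 = (-0.171017 + 0.188605) / 0.187068 = 0.094023
d₂ = d₁ − σ√T = 0.094023 − 0.187068 = -0.093045
e^{−rT} = 0.842730
N(d₁) = 0.537455,  N(d₂) = 0.462934
V = S·N(d₁) − K·e^{−rT}·N(d₂) = 23.427643 − 20.177445 = 3.250199 (the quoted price), and the Black–Scholes price is strictly increasing in σ, so σ is unique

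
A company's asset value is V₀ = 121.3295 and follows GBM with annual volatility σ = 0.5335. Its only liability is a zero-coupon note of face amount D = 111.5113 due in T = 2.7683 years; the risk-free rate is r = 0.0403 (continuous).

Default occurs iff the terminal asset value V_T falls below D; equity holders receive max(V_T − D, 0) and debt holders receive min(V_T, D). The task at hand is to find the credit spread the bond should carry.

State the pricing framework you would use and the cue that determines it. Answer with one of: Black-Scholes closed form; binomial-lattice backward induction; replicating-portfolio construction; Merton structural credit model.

framework: Merton structural credit model

Key observation: the data describe a firm's assets (V₀ = 121.3295, GBM) and a single zero-coupon debt of face 111.5113, so credit quantities follow from equity-as-call in the structural model.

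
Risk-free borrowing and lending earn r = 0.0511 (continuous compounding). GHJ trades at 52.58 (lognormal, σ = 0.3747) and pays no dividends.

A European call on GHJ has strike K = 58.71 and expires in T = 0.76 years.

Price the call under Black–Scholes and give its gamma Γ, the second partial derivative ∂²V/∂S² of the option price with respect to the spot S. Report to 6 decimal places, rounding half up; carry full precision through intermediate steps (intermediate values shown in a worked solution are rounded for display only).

σ√T = 0.3747·√0.76 = 0.326656
d₁ = (ln(S/K) + (r+σ²/2)T) / (σ√T) = (ln(52.58/58.71) + (0.0511+0.3747²/2)·0.76) / 0.326656 = (-0.110274 + 0.092188) / 0.326656 = -0.055368
d₂ = d₁ − σ√T = -0.055368 − 0.326656 = -0.382024
e^{−rT} = 0.961908
N(d₁) = 0.477923,  N(d₂) = 0.351222
Call price V = S·N(d₁) − K·e^{−rT}·N(d₂) = 25.129177 − 19.834781 = 5.294396
φ(d₁) = (1/√(2π))·e^{−d₁²/2} = 0.398331
Γ = φ(d₁) / (S·σ·√T) = 0.023192

price = 5.294396
Γ = 0.023192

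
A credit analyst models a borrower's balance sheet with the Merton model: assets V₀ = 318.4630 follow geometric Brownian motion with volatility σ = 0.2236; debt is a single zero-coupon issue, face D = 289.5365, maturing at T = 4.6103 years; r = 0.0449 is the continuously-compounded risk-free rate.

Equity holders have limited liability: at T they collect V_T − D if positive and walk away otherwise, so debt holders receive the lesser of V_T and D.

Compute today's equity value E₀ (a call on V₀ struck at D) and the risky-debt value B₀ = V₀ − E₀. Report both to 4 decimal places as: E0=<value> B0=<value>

Work the structural quantities from V₀ = 318.4630 against face 289.5365:
d₁ = [ln(V₀/D) + (r + σ²/2)T] / (σ√T)
   = [ln(318.4630/289.5365) + (0.0449 + 0.5·0.2236²)·4.6103] / (0.2236·√4.6103)
   = [0.095225 + 0.322253] / 0.480105 = 0.869555
d₂ = d₁ − σ√T = 0.869555 − 0.480105 = 0.389450
N(d₁) = 0.807728,  N(d₂) = 0.651528,  e^(−rT) = 0.813018
E₀ = V₀·N(d₁) − D·e^(−rT)·N(d₂)
   = 318.4630·0.807728 − 289.5365·0.813018·0.651528 = 103.862900
B₀ = V₀ − E₀ = 318.4630 − 103.862900 = 214.600100

E0=103.8629 B0=214.6001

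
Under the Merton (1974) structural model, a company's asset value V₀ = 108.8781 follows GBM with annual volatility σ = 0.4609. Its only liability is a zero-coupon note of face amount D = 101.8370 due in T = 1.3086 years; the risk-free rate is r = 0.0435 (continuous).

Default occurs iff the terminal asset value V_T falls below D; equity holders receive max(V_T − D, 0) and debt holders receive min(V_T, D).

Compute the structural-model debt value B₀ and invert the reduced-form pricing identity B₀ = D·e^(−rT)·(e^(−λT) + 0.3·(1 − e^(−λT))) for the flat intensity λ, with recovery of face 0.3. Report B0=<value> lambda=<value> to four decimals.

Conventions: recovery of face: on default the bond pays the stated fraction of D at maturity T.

Apply the equity-as-call identities (strike 101.8370, horizon 1.3086 years):
d₁ = [ln(V₀/D) + (r + σ²/2)T] / (σ√T)
   = [ln(108.8781/101.8370) + (0.0435 + 0.5·0.4609²)·1.3086] / (0.4609·√1.3086)
   = [0.066855 + 0.195916] / 0.527242 = 0.498389
d₂ = d₁ − σ√T = 0.498389 − 0.527242 = -0.028853
N(d₁) = 0.690895,  N(d₂) = 0.488491,  e^(−rT) = 0.944666
E₀ = V₀·N(d₁) − D·e^(−rT)·N(d₂)
   = 108.8781·0.690895 − 101.8370·0.944666·0.488491 = 28.229581
B₀ = V₀ − E₀ = 108.8781 − 28.229581 = 80.648519
e^(−λT) = (B₀·e^(rT)/D − 0.3)/(1 − 0.3) = (80.6485·1.058575/101.8370 − 0.3)/0.7 = 0.76903600
λ = −ln(0.76903600)/1.3086 = 0.200686

B0=80.6485 lambda=0.2007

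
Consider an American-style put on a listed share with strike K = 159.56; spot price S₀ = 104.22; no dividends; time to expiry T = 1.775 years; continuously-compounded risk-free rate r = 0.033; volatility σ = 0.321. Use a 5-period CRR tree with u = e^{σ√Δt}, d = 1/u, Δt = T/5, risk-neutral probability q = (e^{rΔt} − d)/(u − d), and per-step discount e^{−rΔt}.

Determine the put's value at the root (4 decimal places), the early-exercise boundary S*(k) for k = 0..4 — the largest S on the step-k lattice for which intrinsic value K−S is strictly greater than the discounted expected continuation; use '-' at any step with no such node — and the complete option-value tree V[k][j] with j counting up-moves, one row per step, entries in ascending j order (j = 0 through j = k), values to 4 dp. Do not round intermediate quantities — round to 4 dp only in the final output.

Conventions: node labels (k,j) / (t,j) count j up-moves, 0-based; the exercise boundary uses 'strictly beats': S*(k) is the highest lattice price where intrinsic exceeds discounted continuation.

Δt=0.35500  u=1.21077  d=0.82592  q=0.48295  discount=0.98835
step 5 (expiry): payoffs max(K−S,0) = 119.5065 100.8429 73.4827 33.3734 0.0000 0.0000
step 4: (k=4,j=0): S=48.4956, K−S=111.0644, hold=109.2061 ⇒ V=111.0644 exercise | (k=4,j=1): S=71.0930, K−S=88.4670, hold=86.6087 ⇒ V=88.4670 exercise | (k=4,j=2): S=104.2200, K−S=55.3400, hold=53.4817 ⇒ V=55.3400 exercise | (k=4,j=3): S=152.7832, K−S=6.7768, hold=17.0547 ⇒ V=17.0547 continue | (k=4,j=4): S=223.9752, K−S=0.0000, hold=0.0000 ⇒ V=0.0000 continue  boundary S*=104.2200
step 3: (k=3,j=0): S=58.7171, K−S=100.8429, hold=98.9846 ⇒ V=100.8429 exercise | (k=3,j=1): S=86.0773, K−S=73.4827, hold=71.6243 ⇒ V=73.4827 exercise | (k=3,j=2): S=126.1866, K−S=33.3734, hold=36.4209 ⇒ V=36.4209 continue | (k=3,j=3): S=184.9855, K−S=0.0000, hold=8.7154 ⇒ V=8.7154 continue  boundary S*=86.0773
step 2: (k=2,j=0): S=71.0930, K−S=88.4670, hold=86.6087 ⇒ V=88.4670 exercise | (k=2,j=1): S=104.2200, K−S=55.3400, hold=54.9363 ⇒ V=55.3400 exercise | (k=2,j=2): S=152.7832, K−S=6.7768, hold=22.7722 ⇒ V=22.7722 continue  boundary S*=104.2200
step 1: (k=1,j=0): S=86.0773, K−S=73.4827, hold=71.6243 ⇒ V=73.4827 exercise | (k=1,j=1): S=126.1866, K−S=33.3734, hold=39.1501 ⇒ V=39.1501 continue  boundary S*=86.0773
step 0: (k=0,j=0): S=104.2200, K−S=55.3400, hold=56.2390 ⇒ V=56.2390 continue  boundary S*=-

price = 56.2390
boundary = - 86.0773 104.2200 86.0773 104.2200
tree:
56.2390
73.4827 39.1501
88.4670 55.3400 22.7722
100.8429 73.4827 36.4209 8.7154
111.0644 88.4670 55.3400 17.0547 0.0000
119.5065 100.8429 73.4827 33.3734 0.0000 0.0000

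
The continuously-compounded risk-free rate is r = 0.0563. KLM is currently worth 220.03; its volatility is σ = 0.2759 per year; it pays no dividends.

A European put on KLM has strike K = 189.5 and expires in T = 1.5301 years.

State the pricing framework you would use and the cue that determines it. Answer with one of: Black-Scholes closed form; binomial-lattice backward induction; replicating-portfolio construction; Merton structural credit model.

framework: Black-Scholes closed form

Key observation: the strike-189.5 put on KLM is European-exercise on a continuously-modelled lognormal underlying, so its value is a single closed-form evaluation.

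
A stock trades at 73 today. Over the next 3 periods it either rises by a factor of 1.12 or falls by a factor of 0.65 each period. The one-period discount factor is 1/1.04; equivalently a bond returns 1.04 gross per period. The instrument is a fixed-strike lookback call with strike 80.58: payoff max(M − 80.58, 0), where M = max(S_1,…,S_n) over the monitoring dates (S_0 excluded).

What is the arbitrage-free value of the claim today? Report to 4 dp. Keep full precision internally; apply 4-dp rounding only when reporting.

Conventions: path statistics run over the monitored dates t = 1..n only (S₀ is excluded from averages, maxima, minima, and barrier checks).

price = 12.4574

Risk-neutral up-probability p* = (R−d)/(u−d) = (1.04−0.65)/(1.12−0.65) = 0.8298; the claim prices as the p*-weighted sum of path payoffs discounted by R^3.
Enumerate all 2^3 = 8 price paths (U = up ×1.12, D = down ×0.65); each path with k up-moves has probability p*^k·(1−p*)^(3−k).
DDD: M=47.4500, payoff=0.0000, prob=0.004931
UDD: M=81.7600, payoff=1.1800, prob=0.024041
DUD: M=53.1440, payoff=0.0000, prob=0.024041
UUD: M=91.5712, payoff=10.9912, prob=0.117199
DDU: M=47.4500, payoff=0.0000, prob=0.024041
UDU: M=81.7600, payoff=1.1800, prob=0.117199
DUU: M=59.5213, payoff=0.0000, prob=0.117199
UUU: M=102.5597, payoff=21.9797, prob=0.571347
Price = Σ prob·payoff / R^3 = 14.012896 / 1.124864 = 12.4574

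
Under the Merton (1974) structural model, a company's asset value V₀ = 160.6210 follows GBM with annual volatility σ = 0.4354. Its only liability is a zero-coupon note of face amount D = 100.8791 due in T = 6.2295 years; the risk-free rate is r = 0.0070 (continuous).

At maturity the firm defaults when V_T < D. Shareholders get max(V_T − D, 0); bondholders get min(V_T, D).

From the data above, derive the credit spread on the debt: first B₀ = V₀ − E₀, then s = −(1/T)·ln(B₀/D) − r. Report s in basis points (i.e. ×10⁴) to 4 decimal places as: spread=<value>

spread=506.7492

Apply the equity-as-call identities (strike 100.8791, horizon 6.2295 years):
d₁ = [ln(V₀/D) + (r + σ²/2)T] / (σ√T)
   = [ln(160.6210/100.8791) + (0.0070 + 0.5·0.4354²)·6.2295] / (0.4354·√6.2295)
   = [0.465125 + 0.634080] / 1.086713 = 1.011494
d₂ = d₁ − σ√T = 1.011494 − 1.086713 = -0.075219
N(d₁) = 0.844110,  N(d₂) = 0.470020,  e^(−rT) = 0.957331
E₀ = V₀·N(d₁) − D·e^(−rT)·N(d₂)
   = 160.6210·0.844110 − 100.8791·0.957331·0.470020 = 90.189764
B₀ = V₀ − E₀ = 160.6210 − 90.189764 = 70.431236
spread = −(1/T)·ln(B₀/D) − r = −(1/6.2295)·ln(70.431236/100.8791) − 0.0070 = 0.05067492
in basis points: 0.05067492 × 10⁴ = 506.7492 bp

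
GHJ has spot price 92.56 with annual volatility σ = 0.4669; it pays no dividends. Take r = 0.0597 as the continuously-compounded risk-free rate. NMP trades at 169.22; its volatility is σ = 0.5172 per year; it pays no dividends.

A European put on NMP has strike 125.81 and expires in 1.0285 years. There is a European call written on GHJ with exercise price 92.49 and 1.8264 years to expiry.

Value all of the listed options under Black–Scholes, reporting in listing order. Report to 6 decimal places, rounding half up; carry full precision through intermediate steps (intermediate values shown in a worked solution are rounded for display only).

price(NMP put K=125.81) = 10.719305
price(GHJ call K=92.49) = 26.856712

[NMP put K=125.81]
σ√T = 0.5172·√1.0285 = 0.524518
d₁ = (ln(S/K) + (r+σ²/2)T) / (σ√T) = (ln(169.22/125.81) + (0.0597+0.5172²/2)·1.0285) / 0.524518 = (0.296427 + 0.198961) / 0.524518 = 0.944463
d₂ = d₁ − σ√T = 0.944463 − 0.524518 = 0.419944
e^{−rT} = 0.940446
N(−d₁) = 0.172467,  N(−d₂) = 0.337263
price = K·e^{−rT}·N(−d₂) − S·N(−d₁) = 39.904108 − 29.184802 = 10.719305
[GHJ call K=92.49]
σ√T = 0.4669·√1.8264 = 0.630989
d₁ = (ln(S/K) + (r+σ²/2)T) / (σ√T) = (ln(92.56/92.49) + (0.0597+0.4669²/2)·1.8264) / 0.630989 = (0.000757 + 0.308110) / 0.630989 = 0.489495
d₂ = d₁ − σ√T = 0.489495 − 0.630989 = -0.141494
e^{−rT} = 0.896698
N(d₁) = 0.687754,  N(d₂) = 0.443740
price = S·N(d₁) − K·e^{−rT}·N(d₂) = 63.658555 − 36.801843 = 26.856712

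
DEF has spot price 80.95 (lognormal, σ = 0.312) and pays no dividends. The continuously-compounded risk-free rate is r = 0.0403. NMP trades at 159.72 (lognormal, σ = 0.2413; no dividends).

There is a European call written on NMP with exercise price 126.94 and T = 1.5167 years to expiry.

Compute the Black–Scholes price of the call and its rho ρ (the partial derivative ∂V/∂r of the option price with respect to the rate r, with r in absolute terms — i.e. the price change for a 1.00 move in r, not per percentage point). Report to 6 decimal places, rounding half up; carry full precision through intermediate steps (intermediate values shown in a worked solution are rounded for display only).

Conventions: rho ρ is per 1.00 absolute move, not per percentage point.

σ√T = 0.2413·√1.5167 = 0.297172
d₁ = (ln(S/K) + (r+σ²/2)T) / (σ√T) = (ln(159.72/126.94) + (0.0403+0.2413²/2)·1.5167) / 0.297172 = (0.229708 + 0.105278) / 0.297172 = 1.127249
d₂ = d₁ − σ√T = 1.127249 − 0.297172 = 0.830077
e^{−rT} = 0.940708
N(d₁) = 0.870181,  N(d₂) = 0.796752
Call price V = S·N(d₁) − K·e^{−rT}·N(d₂) = 138.985363 − 95.142928 = 43.842435
ρ = K·T·e^{−rT}·N(d₂) = 144.303279

price = 43.842435
ρ = 144.303279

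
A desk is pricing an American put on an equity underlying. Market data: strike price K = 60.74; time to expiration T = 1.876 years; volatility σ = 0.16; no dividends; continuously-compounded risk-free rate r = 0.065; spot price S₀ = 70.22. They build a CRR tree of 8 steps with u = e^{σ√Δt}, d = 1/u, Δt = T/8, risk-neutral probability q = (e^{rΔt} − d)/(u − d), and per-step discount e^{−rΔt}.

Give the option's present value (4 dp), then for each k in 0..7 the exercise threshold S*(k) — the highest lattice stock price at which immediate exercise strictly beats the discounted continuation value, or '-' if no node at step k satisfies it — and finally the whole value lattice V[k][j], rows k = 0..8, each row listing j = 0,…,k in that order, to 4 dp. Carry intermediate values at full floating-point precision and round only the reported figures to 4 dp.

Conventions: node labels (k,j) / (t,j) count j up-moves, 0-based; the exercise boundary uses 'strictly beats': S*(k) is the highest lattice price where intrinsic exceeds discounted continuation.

params: Δt=0.23450 u=1.08056 d=0.92545 q=0.57966 e^(-rΔt)=0.98487
t_8 payoffs: 22.9596 16.6271 9.2333 0.6002 0.0000 0.0000 0.0000 0.0000 0.0000
t_7: node(7,0) S=40.8240 payoff=19.9160 vs cont=18.9972 → 19.9160 [stop]  node(7,1) S=47.6666 payoff=13.0734 vs cont=12.1546 → 13.0734 [stop]  node(7,2) S=55.6561 payoff=5.0839 vs cont=4.1651 → 5.0839 [stop]  node(7,3) S=64.9848 payoff=0.0000 vs cont=0.2485 → 0.2485 [wait]  node(7,4) S=75.8770 payoff=0.0000 vs cont=0.0000 → 0.0000 [wait]  node(7,5) S=88.5949 payoff=0.0000 vs cont=0.0000 → 0.0000 [wait]  node(7,6) S=103.4445 payoff=0.0000 vs cont=0.0000 → 0.0000 [wait]  node(7,7) S=120.7830 payoff=0.0000 vs cont=0.0000 → 0.0000 [wait]  ⇒ S*(7)=55.6561
t_6: node(6,0) S=44.1129 payoff=16.6271 vs cont=15.7083 → 16.6271 [stop]  node(6,1) S=51.5067 payoff=9.2333 vs cont=8.3145 → 9.2333 [stop]  node(6,2) S=60.1398 payoff=0.6002 vs cont=2.2465 → 2.2465 [wait]  node(6,3) S=70.2200 payoff=0.0000 vs cont=0.1029 → 0.1029 [wait]  node(6,4) S=81.9897 payoff=0.0000 vs cont=0.0000 → 0.0000 [wait]  node(6,5) S=95.7322 payoff=0.0000 vs cont=0.0000 → 0.0000 [wait]  node(6,6) S=111.7780 payoff=0.0000 vs cont=0.0000 → 0.0000 [wait]  ⇒ S*(6)=51.5067
t_5: node(5,0) S=47.6666 payoff=13.0734 vs cont=12.1546 → 13.0734 [stop]  node(5,1) S=55.6561 payoff=5.0839 vs cont=5.1049 → 5.1049 [wait]  node(5,2) S=64.9848 payoff=0.0000 vs cont=0.9887 → 0.9887 [wait]  node(5,3) S=75.8770 payoff=0.0000 vs cont=0.0426 → 0.0426 [wait]  node(5,4) S=88.5949 payoff=0.0000 vs cont=0.0000 → 0.0000 [wait]  node(5,5) S=103.4445 payoff=0.0000 vs cont=0.0000 → 0.0000 [wait]  ⇒ S*(5)=47.6666
t_4: node(4,0) S=51.5067 payoff=9.2333 vs cont=8.3265 → 9.2333 [stop]  node(4,1) S=60.1398 payoff=0.6002 vs cont=2.6778 → 2.6778 [wait]  node(4,2) S=70.2200 payoff=0.0000 vs cont=0.4336 → 0.4336 [wait]  node(4,3) S=81.9897 payoff=0.0000 vs cont=0.0176 → 0.0176 [wait]  node(4,4) S=95.7322 payoff=0.0000 vs cont=0.0000 → 0.0000 [wait]  ⇒ S*(4)=51.5067
t_3: node(3,0) S=55.6561 payoff=5.0839 vs cont=5.3512 → 5.3512 [wait]  node(3,1) S=64.9848 payoff=0.0000 vs cont=1.3561 → 1.3561 [wait]  node(3,2) S=75.8770 payoff=0.0000 vs cont=0.1896 → 0.1896 [wait]  node(3,3) S=88.5949 payoff=0.0000 vs cont=0.0073 → 0.0073 [wait]  ⇒ S*(3)=-
t_2: node(2,0) S=60.1398 payoff=0.6002 vs cont=2.9895 → 2.9895 [wait]  node(2,1) S=70.2200 payoff=0.0000 vs cont=0.6696 → 0.6696 [wait]  node(2,2) S=81.9897 payoff=0.0000 vs cont=0.0826 → 0.0826 [wait]  ⇒ S*(2)=-
t_1: node(1,0) S=64.9848 payoff=0.0000 vs cont=1.6199 → 1.6199 [wait]  node(1,1) S=75.8770 payoff=0.0000 vs cont=0.3244 → 0.3244 [wait]  ⇒ S*(1)=-
t_0: node(0,0) S=70.2200 payoff=0.0000 vs cont=0.8558 → 0.8558 [wait]  ⇒ S*(0)=-

price = 0.8558
boundary = - - - - 51.5067 47.6666 51.5067 55.6561
tree:
0.8558
1.6199 0.3244
2.9895 0.6696 0.0826
5.3512 1.3561 0.1896 0.0073
9.2333 2.6778 0.4336 0.0176 0.0000
13.0734 5.1049 0.9887 0.0426 0.0000 0.0000
16.6271 9.2333 2.2465 0.1029 0.0000 0.0000 0.0000
19.9160 13.0734 5.0839 0.2485 0.0000 0.0000 0.0000 0.0000
22.9596 16.6271 9.2333 0.6002 0.0000 0.0000 0.0000 0.0000 0.0000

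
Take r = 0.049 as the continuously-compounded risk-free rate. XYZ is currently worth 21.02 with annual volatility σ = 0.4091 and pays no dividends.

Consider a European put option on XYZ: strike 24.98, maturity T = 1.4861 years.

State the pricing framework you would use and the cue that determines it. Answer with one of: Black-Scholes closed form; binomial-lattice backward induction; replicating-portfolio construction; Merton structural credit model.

framework: Black-Scholes closed form

Key observation: a European-exercise option on XYZ struck at 24.98 — a GBM underlying with constant parameters — admits an analytic price: the data contain no early exercise, no discrete tree, no debt structure.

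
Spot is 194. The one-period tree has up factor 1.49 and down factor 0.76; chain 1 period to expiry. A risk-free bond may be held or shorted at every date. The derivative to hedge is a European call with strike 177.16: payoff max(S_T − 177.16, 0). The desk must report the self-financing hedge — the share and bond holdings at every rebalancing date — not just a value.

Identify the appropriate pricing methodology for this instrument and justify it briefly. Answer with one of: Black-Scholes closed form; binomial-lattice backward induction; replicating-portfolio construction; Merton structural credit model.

Key observation: since the answer must list Δ and B at each node of the 1.49/0.76 lattice on 194, the replicating-portfolio method — solving the two-state system at every node — is the one that applies.

framework: replicating-portfolio construction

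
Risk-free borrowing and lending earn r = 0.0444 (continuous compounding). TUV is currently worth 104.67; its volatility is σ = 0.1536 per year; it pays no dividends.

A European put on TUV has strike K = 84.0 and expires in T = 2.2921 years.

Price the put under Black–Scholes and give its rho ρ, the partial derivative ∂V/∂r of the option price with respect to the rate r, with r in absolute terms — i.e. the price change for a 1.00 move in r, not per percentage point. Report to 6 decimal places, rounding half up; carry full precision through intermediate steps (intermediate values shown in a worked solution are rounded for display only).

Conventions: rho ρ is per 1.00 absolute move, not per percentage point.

price = 0.783897
ρ = -17.826712

σ√T = 0.1536·√2.2921 = 0.232546
d₁ = (ln(S/K) + (r+σ²/2)T) / (σ√T) = (ln(104.67/84.0) + (0.0444+0.1536²/2)·2.2921) / 0.232546 = (0.219996 + 0.128808) / 0.232546 = 1.499937
d₂ = d₁ − σ√T = 1.499937 − 0.232546 = 1.267392
e^{−rT} = 0.903238
N(−d₁) = 0.066815,  N(−d₂) = 0.102508
Put price V = K·e^{−rT}·N(−d₂) − S·N(−d₁) = 7.777458 − 6.993561 = 0.783897
ρ = −K·T·e^{−rT}·N(−d₂) = -17.826712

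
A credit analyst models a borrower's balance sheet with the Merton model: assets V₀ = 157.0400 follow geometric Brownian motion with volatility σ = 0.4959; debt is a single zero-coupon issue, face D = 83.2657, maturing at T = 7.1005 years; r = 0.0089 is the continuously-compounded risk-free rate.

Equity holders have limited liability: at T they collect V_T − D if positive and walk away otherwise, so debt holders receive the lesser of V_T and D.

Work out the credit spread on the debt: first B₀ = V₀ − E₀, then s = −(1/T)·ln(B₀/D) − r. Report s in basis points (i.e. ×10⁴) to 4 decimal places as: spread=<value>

With assets at 157.0400 and a single debt payment of 83.2657 at 7.1005 years:
d₁ = [ln(V₀/D) + (r + σ²/2)T] / (σ√T)
   = [ln(157.0400/83.2657) + (0.0089 + 0.5·0.4959²)·7.1005] / (0.4959·√7.1005)
   = [0.634464 + 0.936261] / 1.321413 = 1.188670
d₂ = d₁ − σ√T = 1.188670 − 1.321413 = -0.132743
N(d₁) = 0.882715,  N(d₂) = 0.447198,  e^(−rT) = 0.938761
E₀ = V₀·N(d₁) − D·e^(−rT)·N(d₂)
   = 157.0400·0.882715 − 83.2657·0.938761·0.447198 = 103.665634
B₀ = V₀ − E₀ = 157.0400 − 103.665634 = 53.374366
spread = −(1/T)·ln(B₀/D) − r = −(1/7.1005)·ln(53.374366/83.2657) − 0.0089 = 0.05373025
in basis points: 0.05373025 × 10⁴ = 537.3025 bp

spread=537.3025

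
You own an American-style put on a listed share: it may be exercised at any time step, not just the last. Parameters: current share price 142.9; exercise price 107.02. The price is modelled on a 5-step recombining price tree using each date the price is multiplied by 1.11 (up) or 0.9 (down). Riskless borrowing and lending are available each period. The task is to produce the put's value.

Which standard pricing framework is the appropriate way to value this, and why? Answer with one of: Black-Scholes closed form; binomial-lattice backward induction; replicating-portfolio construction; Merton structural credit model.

framework: binomial-lattice backward induction

Key observation: an American put (K = 107.02, S₀ = 142.9) on a 5-date tree has no closed form — the optimal stopping decision is embedded and must be resolved recursively from expiry.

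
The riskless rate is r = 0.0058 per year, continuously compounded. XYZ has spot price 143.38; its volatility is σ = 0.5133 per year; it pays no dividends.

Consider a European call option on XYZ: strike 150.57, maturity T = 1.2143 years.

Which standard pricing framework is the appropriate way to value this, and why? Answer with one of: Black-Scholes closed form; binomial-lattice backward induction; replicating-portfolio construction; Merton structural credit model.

framework: Black-Scholes closed form

Key observation: the instrument is a plain European call (strike 150.57) on a lognormal asset; the exact continuous-time formula applies directly.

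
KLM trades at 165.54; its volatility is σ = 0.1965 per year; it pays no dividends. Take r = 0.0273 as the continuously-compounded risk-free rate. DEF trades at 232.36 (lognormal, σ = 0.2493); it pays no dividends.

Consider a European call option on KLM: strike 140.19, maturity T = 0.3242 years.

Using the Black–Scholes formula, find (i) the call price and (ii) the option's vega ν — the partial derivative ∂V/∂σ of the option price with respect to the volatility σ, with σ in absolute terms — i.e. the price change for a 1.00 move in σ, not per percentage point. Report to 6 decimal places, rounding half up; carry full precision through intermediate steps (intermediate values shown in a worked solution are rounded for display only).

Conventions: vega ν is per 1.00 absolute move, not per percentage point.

price = 27.013227
ν = 10.113216

σ√T = 0.1965·√0.3242 = 0.111884
d₁ = (ln(S/K) + (r+σ²/2)T) / (σ√T) = (ln(165.54/140.19) + (0.0273+0.1965²/2)·0.3242) / 0.111884 = (0.166214 + 0.015110) / 0.111884 = 1.620638
d₂ = d₁ − σ√T = 1.620638 − 0.111884 = 1.508754
e^{−rT} = 0.991188
N(d₁) = 0.947452,  N(d₂) = 0.934319
Call price V = S·N(d₁) − K·e^{−rT}·N(d₂) = 156.841263 − 129.828037 = 27.013227
φ(d₁) = (1/√(2π))·e^{−d₁²/2} = 0.107295
ν = S·φ(d₁)·√T = 10.113216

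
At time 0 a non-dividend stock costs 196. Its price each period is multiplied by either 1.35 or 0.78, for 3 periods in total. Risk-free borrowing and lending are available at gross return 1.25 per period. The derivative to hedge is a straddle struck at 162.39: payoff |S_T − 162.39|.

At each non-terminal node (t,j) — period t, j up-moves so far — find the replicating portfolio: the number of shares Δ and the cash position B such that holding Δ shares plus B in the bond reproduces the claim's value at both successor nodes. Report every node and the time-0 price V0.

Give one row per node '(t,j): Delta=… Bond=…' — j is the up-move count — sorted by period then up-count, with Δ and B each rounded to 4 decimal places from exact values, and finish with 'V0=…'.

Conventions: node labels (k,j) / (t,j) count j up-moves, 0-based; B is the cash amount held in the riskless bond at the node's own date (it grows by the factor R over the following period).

Under the risk-neutral measure, an up-move has probability p* = (R−d)/(u−d) = 0.8246 and values discount at R = 1.25.
At maturity the claim pays: V(3,0)=69.3778, V(3,1)=1.4074, V(3,2)=116.2338, V(3,3)=319.8435
  t=2,j=0: stock 119.2464 → up 160.9826 (V=1.4074), down 93.0122 (V=69.3778). Price 10.6656; hedge Δ=-1.0000, bond B=129.9120.
  t=2,j=1: stock 206.3880 → up 278.6238 (V=116.2338), down 160.9826 (V=1.4074). Price 76.8710; hedge Δ=0.9761, bond B=-124.5788.
  t=2,j=2: stock 357.2100 → up 482.2335 (V=319.8435), down 278.6238 (V=116.2338). Price 227.2980; hedge Δ=1.0000, bond B=-129.9120.
  t=1,j=0: stock 152.8800 → up 206.3880 (V=76.8710), down 119.2464 (V=10.6656). Price 52.2048; hedge Δ=0.7597, bond B=-63.9451.
  t=1,j=1: stock 264.6000 → up 357.2100 (V=227.2980), down 206.3880 (V=76.8710). Price 160.7258; hedge Δ=0.9974, bond B=-103.1811.
  t=0,j=0: stock 196.0000 → up 264.6000 (V=160.7258), down 152.8800 (V=52.2048). Price 113.3497; hedge Δ=0.9714, bond B=-77.0381.
As a check, the time-0 holding Δ(0,0)·S0 + B(0,0) comes to 113.3497 — exactly V0.

(0,0): Delta=0.9714 Bond=-77.0381
(1,0): Delta=0.7597 Bond=-63.9451
(1,1): Delta=0.9974 Bond=-103.1811
(2,0): Delta=-1.0000 Bond=129.9120
(2,1): Delta=0.9761 Bond=-124.5788
(2,2): Delta=1.0000 Bond=-129.9120
V0=113.3497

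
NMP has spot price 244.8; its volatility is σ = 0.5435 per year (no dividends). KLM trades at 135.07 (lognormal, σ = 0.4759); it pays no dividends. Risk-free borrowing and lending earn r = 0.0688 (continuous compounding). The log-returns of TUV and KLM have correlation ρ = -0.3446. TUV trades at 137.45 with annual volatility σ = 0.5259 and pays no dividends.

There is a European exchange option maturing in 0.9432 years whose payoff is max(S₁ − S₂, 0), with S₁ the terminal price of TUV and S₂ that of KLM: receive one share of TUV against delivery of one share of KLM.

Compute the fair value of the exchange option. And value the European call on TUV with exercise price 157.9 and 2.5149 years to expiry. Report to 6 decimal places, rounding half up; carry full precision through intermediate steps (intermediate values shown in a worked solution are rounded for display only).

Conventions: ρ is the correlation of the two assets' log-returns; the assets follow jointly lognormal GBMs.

σ_eff = √(σ₁² + σ₂² − 2ρσ₁σ₂) = √(0.5259² + 0.4759² − 2·-0.3446·0.5259·0.4759) = 0.821913
d₁ = (ln(S₁/S₂) + (q₂ − q₁ + σ_eff²/2)T) / (σ_eff√T) = (ln(137.45/135.07) + (0.0 − 0.0 + 0.337771)·0.9432) / 0.798230 = 0.420997
d₂ = d₁ − σ_eff√T = 0.420997 − 0.798230 = -0.377233
N(d₁) = 0.663121,  N(d₂) = 0.353000
V = S₁·e^{−q₁T}·N(d₁) − S₂·e^{−q₂T}·N(d₂) = 91.146040 − 47.679756 = 43.466284
[vanilla: TUV call K=157.9]
σ√T = 0.5259·√2.5149 = 0.833995
d₁ = (ln(S/K) + (r+σ²/2)T) / (σ√T) = (ln(137.45/157.9) + (0.0688+0.5259²/2)·2.5149) / 0.833995 = (-0.138702 + 0.520799) / 0.833995 = 0.458153
d₂ = d₁ − σ√T = 0.458153 − 0.833995 = -0.375842
e^{−rT} = 0.841116
N(d₁) = 0.676579,  N(d₂) = 0.353517
price = S·N(d₁) − K·e^{−rT}·N(d₂) = 92.995747 − 46.951419 = 46.044328

exchange price = 43.466284
price(TUV call K=157.9) = 46.044328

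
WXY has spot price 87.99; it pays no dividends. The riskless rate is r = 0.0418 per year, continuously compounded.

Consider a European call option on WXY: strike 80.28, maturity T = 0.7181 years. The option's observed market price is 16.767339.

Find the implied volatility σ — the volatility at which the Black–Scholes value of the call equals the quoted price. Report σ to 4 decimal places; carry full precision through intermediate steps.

sigma = 0.3945

At σ = 0.3945 the Black–Scholes value reproduces the quote:
σ√T = 0.3945·√0.7181 = 0.334302
d₁ = (ln(S/K) + (r+σ²/2)T) / (σ√T) = (ln(87.99/80.28) + (0.0418+0.3945²/2)·0.7181) / 0.334302 = (0.091703 + 0.085896) / 0.334302 = 0.531250
d₂ = d₁ − σ√T = 0.531250 − 0.334302 = 0.196948
e^{−rT} = 0.970429
N(d₁) = 0.702377,  N(d₂) = 0.578066
V = S·N(d₁) − K·e^{−rT}·N(d₂) = 61.802184 − 45.034845 = 16.767339 (the quoted price), and the Black–Scholes price is strictly increasing in σ, so σ is unique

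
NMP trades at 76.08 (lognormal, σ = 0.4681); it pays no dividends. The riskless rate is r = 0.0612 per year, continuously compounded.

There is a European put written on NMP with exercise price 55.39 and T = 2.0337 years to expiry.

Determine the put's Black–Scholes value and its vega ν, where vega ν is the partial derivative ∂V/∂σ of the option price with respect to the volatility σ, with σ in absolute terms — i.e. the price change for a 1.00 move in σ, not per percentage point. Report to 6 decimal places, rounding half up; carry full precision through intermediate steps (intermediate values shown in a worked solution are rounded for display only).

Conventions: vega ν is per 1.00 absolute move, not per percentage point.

σ√T = 0.4681·√2.0337 = 0.667547
d₁ = (ln(S/K) + (r+σ²/2)T) / (σ√T) = (ln(76.08/55.39) + (0.0612+0.4681²/2)·2.0337) / 0.667547 = (0.317386 + 0.347272) / 0.667547 = 0.995672
d₂ = d₁ − σ√T = 0.995672 − 0.667547 = 0.328125
e^{−rT} = 0.882971
N(−d₁) = 0.159705,  N(−d₂) = 0.371409
Put price V = K·e^{−rT}·N(−d₂) − S·N(−d₁) = 18.164770 − 12.150330 = 6.014439
φ(d₁) = (1/√(2π))·e^{−d₁²/2} = 0.243018
ν = S·φ(d₁)·√T = 26.366479

price = 6.014439
ν = 26.366479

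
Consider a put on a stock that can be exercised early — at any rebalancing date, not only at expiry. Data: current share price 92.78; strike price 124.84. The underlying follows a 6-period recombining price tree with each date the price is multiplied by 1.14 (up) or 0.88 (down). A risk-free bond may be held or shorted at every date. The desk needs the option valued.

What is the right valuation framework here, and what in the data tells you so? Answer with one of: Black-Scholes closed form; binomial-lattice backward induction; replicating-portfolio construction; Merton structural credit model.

framework: binomial-lattice backward induction

Key observation: the defining feature is the embedded early-exercise option across 6 discrete dates on the spot-92.78 tree; pricing the strike-124.84 put means working backward with an exercise test at every node.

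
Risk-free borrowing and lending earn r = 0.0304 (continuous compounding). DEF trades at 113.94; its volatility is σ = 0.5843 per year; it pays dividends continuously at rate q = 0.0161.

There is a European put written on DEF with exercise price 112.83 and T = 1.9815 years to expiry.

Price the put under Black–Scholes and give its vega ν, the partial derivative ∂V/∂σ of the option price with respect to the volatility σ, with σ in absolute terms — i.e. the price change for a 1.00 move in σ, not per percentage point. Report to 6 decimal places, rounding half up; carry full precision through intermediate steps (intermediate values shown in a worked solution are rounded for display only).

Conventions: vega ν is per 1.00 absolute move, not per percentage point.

price = 32.529786
ν = 55.815933

σ√T = 0.5843·√1.9815 = 0.822494
d₁ = (ln(S/K) + (r−q+σ²/2)T) / (σ√T) = (ln(113.94/112.83) + (0.0304−0.0161+0.5843²/2)·1.9815) / 0.822494 = (0.009790 + 0.366584) / 0.822494 = 0.457600
d₂ = d₁ − σ√T = 0.457600 − 0.822494 = -0.364894
e^{−rT} = 0.941541
e^{−qT} = 0.968601
N(−d₁) = 0.323620,  N(−d₂) = 0.642405
Put price V = K·e^{−rT}·N(−d₂) − S·e^{−qT}·N(−d₁) = 68.245257 − 35.715472 = 32.529786
φ(d₁) = (1/√(2π))·e^{−d₁²/2} = 0.359286
ν = S·e^{−qT}·φ(d₁)·√T = 55.815933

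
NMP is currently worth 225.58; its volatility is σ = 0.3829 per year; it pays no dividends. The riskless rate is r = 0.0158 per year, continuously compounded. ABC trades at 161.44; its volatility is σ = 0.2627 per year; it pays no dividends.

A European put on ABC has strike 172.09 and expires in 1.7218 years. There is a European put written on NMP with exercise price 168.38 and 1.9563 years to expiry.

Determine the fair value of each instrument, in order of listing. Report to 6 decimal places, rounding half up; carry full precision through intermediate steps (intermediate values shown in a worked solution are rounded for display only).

price(ABC put K=172.09) = 25.646011
price(NMP put K=168.38) = 16.899416

[ABC put K=172.09]
σ√T = 0.2627·√1.7218 = 0.344708
d₁ = (ln(S/K) + (r+σ²/2)T) / (σ√T) = (ln(161.44/172.09) + (0.0158+0.2627²/2)·1.7218) / 0.344708 = (-0.063884 + 0.086616) / 0.344708 = 0.065946
d₂ = d₁ − σ√T = 0.065946 − 0.344708 = -0.278762
e^{−rT} = 0.973162
N(−d₁) = 0.473710,  N(−d₂) = 0.609786
price = K·e^{−rT}·N(−d₂) − S·N(−d₁) = 102.121800 − 76.475789 = 25.646011
[NMP put K=168.38]
σ√T = 0.3829·√1.9563 = 0.535554
d₁ = (ln(S/K) + (r+σ²/2)T) / (σ√T) = (ln(225.58/168.38) + (0.0158+0.3829²/2)·1.9563) / 0.535554 = (0.292452 + 0.174318) / 0.535554 = 0.871565
d₂ = d₁ − σ√T = 0.871565 − 0.535554 = 0.336011
e^{−rT} = 0.969563
N(−d₁) = 0.191723,  N(−d₂) = 0.368431
price = K·e^{−rT}·N(−d₂) − S·N(−d₁) = 60.148252 − 43.248836 = 16.899416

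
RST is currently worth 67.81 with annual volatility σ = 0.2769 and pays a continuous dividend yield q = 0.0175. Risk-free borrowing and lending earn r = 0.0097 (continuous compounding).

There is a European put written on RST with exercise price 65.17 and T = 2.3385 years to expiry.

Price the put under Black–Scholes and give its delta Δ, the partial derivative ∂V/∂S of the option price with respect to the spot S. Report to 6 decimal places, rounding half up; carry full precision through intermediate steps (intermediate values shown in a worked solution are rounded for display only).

σ√T = 0.2769·√2.3385 = 0.423440
d₁ = (ln(S/K) + (r−q+σ²/2)T) / (σ√T) = (ln(67.81/65.17) + (0.0097−0.0175+0.2769²/2)·2.3385) / 0.423440 = (0.039710 + 0.071410) / 0.423440 = 0.262424
d₂ = d₁ − σ√T = 0.262424 − 0.423440 = -0.161016
e^{−rT} = 0.977572
e^{−qT} = 0.959902
N(−d₁) = 0.396497,  N(−d₂) = 0.563960
Put price V = K·e^{−rT}·N(−d₂) − S·e^{−qT}·N(−d₁) = 35.928935 − 25.808396 = 10.120540
Δ = −e^{−qT}·N(−d₁) = -0.380599

price = 10.120540
Δ = -0.380599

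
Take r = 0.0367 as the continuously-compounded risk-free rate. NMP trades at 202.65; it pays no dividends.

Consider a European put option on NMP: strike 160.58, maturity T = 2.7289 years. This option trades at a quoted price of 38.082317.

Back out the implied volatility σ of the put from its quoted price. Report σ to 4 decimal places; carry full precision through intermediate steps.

At σ = 0.5719 the Black–Scholes value reproduces the quote:
σ√T = 0.5719·√2.7289 = 0.944743
d₁ = (ln(S/K) + (r+σ²/2)T) / (σ√T) = (ln(202.65/160.58) + (0.0367+0.5719²/2)·2.7289) / 0.944743 = (0.232688 + 0.546421) / 0.944743 = 0.824678
d₂ = d₁ − σ√T = 0.824678 − 0.944743 = -0.120066
e^{−rT} = 0.904701
N(−d₁) = 0.204777,  N(−d₂) = 0.547784
V = K·e^{−rT}·N(−d₂) − S·N(−d₁) = 79.580438 − 41.498122 = 38.082317 (the quoted price), and the Black–Scholes price is strictly increasing in σ, so σ is unique

sigma = 0.5719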